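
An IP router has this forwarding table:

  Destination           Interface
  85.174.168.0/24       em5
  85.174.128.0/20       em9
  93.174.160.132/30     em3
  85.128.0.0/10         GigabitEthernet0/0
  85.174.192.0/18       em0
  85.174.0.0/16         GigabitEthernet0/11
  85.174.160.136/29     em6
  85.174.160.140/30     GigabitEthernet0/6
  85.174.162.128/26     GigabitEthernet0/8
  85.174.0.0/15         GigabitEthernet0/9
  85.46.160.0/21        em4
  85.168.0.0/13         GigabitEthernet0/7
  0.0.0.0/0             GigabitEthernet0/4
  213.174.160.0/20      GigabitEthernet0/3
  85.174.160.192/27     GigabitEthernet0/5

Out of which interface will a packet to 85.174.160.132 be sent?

GigabitEthernet0/11

Routes whose prefix contains 85.174.160.132:
  0.0.0.0/0 (default, matches everything) -> GigabitEthernet0/4
  85.128.0.0/10 (85.128.0.0 - 85.191.255.255) -> GigabitEthernet0/0
  85.168.0.0/13 (85.168.0.0 - 85.175.255.255) -> GigabitEthernet0/7
  85.174.0.0/15 (85.174.0.0 - 85.175.255.255) -> GigabitEthernet0/9
  85.174.0.0/16 (85.174.0.0 - 85.174.255.255) -> GigabitEthernet0/11
More-specific entries that do NOT match:
  93.174.160.132/30 (93.174.160.132 - 93.174.160.135) does not contain 85.174.160.132
  85.174.160.140/30 (85.174.160.140 - 85.174.160.143) does not contain 85.174.160.132
  85.174.160.136/29 (85.174.160.136 - 85.174.160.143) does not contain 85.174.160.132
  85.174.160.192/27 (85.174.160.192 - 85.174.160.223) does not contain 85.174.160.132
  85.174.162.128/26 (85.174.162.128 - 85.174.162.191) does not contain 85.174.160.132
  85.174.168.0/24 (85.174.168.0 - 85.174.168.255) does not contain 85.174.160.132
  85.46.160.0/21 (85.46.160.0 - 85.46.167.255) does not contain 85.174.160.132
  85.174.128.0/20 (85.174.128.0 - 85.174.143.255) does not contain 85.174.160.132
  213.174.160.0/20 (213.174.160.0 - 213.174.175.255) does not contain 85.174.160.132
  85.174.192.0/18 (85.174.192.0 - 85.174.255.255) does not contain 85.174.160.132
Longest matching prefix is /16 -> interface GigabitEthernet0/11.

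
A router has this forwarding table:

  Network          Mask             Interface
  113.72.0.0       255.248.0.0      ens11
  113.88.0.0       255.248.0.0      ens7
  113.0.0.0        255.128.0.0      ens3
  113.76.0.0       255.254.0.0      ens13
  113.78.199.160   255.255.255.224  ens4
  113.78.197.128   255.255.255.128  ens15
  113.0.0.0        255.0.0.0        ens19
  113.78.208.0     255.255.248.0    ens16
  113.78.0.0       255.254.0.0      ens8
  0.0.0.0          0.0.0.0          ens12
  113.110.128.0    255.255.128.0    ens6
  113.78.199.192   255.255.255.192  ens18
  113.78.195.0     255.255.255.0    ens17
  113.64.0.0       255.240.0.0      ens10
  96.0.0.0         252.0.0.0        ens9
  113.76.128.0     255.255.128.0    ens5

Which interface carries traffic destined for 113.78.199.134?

ens8

Routes whose prefix contains 113.78.199.134:
  0.0.0.0/0 (default, matches everything) -> ens12
  113.0.0.0/8 (113.0.0.0 - 113.255.255.255) -> ens19
  113.0.0.0/9 (113.0.0.0 - 113.127.255.255) -> ens3
  113.64.0.0/12 (113.64.0.0 - 113.79.255.255) -> ens10
  113.72.0.0/13 (113.72.0.0 - 113.79.255.255) -> ens11
  113.78.0.0/15 (113.78.0.0 - 113.79.255.255) -> ens8
More-specific entries that do NOT match:
  113.78.199.160/27 (113.78.199.160 - 113.78.199.191) does not contain 113.78.199.134
  113.78.199.192/26 (113.78.199.192 - 113.78.199.255) does not contain 113.78.199.134
  113.78.197.128/25 (113.78.197.128 - 113.78.197.255) does not contain 113.78.199.134
  113.78.195.0/24 (113.78.195.0 - 113.78.195.255) does not contain 113.78.199.134
  113.78.208.0/21 (113.78.208.0 - 113.78.215.255) does not contain 113.78.199.134
  113.110.128.0/17 (113.110.128.0 - 113.110.255.255) does not contain 113.78.199.134
  113.76.128.0/17 (113.76.128.0 - 113.76.255.255) does not contain 113.78.199.134
Longest matching prefix is /15 -> interface ens8.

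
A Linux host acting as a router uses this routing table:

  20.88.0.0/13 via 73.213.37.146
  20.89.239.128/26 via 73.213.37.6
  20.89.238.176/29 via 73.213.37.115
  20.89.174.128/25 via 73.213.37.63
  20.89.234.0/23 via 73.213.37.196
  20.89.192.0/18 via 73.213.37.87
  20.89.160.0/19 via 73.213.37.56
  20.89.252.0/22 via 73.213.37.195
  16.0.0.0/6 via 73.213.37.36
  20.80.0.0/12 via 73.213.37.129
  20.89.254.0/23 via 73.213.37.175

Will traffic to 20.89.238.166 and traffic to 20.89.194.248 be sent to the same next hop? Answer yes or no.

20.89.238.166: longest match 20.89.192.0/18 -> 73.213.37.87
20.89.194.248: longest match 20.89.192.0/18 -> 73.213.37.87

yes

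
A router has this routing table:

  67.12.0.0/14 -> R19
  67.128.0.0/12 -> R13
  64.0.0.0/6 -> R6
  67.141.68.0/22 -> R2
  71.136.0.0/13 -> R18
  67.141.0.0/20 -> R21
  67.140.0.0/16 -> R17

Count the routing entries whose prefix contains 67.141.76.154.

2

Prefixes containing 67.141.76.154:
  64.0.0.0/6 (64.0.0.0 - 67.255.255.255)
  67.128.0.0/12 (67.128.0.0 - 67.143.255.255)
Total matching entries: 2.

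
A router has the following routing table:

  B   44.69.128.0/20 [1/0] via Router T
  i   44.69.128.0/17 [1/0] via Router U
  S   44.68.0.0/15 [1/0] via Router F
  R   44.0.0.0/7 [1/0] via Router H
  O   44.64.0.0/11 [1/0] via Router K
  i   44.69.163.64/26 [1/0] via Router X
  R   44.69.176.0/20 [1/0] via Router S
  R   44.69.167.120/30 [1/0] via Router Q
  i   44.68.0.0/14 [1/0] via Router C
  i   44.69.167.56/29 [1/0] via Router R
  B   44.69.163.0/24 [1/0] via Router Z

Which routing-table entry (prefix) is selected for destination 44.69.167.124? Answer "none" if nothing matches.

Entries matching 44.69.167.124:
  44.0.0.0/7 (44.0.0.0 - 45.255.255.255)
  44.64.0.0/11 (44.64.0.0 - 44.95.255.255)
  44.68.0.0/14 (44.68.0.0 - 44.71.255.255)
  44.68.0.0/15 (44.68.0.0 - 44.69.255.255)
  44.69.128.0/17 (44.69.128.0 - 44.69.255.255)
Most specific is 44.69.128.0/17.

44.69.128.0/17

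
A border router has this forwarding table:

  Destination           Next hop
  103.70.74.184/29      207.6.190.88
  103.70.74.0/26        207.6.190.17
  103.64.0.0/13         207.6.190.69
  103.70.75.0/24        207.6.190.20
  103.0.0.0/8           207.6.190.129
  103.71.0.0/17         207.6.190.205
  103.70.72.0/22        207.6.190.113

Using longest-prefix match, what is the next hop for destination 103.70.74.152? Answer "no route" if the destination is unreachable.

Routes whose prefix contains 103.70.74.152:
  103.0.0.0/8 (103.0.0.0 - 103.255.255.255) -> 207.6.190.129
  103.64.0.0/13 (103.64.0.0 - 103.71.255.255) -> 207.6.190.69
  103.70.72.0/22 (103.70.72.0 - 103.70.75.255) -> 207.6.190.113
More-specific entries that do NOT match:
  103.70.74.184/29 (103.70.74.184 - 103.70.74.191) does not contain 103.70.74.152
  103.70.74.0/26 (103.70.74.0 - 103.70.74.63) does not contain 103.70.74.152
  103.70.75.0/24 (103.70.75.0 - 103.70.75.255) does not contain 103.70.74.152
Longest matching prefix is /22 -> next hop 207.6.190.113.

207.6.190.113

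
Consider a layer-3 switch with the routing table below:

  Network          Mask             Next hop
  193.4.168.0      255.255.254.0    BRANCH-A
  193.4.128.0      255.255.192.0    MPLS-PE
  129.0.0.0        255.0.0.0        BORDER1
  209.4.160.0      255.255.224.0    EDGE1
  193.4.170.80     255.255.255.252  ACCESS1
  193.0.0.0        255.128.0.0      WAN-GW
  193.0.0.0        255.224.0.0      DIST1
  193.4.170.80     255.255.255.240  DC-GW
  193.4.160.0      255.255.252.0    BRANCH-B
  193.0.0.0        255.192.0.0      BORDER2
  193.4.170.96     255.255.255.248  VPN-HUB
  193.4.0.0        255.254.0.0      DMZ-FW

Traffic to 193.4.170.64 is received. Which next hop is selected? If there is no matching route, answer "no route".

Routes whose prefix contains 193.4.170.64:
  193.0.0.0/9 (193.0.0.0 - 193.127.255.255) -> WAN-GW
  193.0.0.0/10 (193.0.0.0 - 193.63.255.255) -> BORDER2
  193.0.0.0/11 (193.0.0.0 - 193.31.255.255) -> DIST1
  193.4.0.0/15 (193.4.0.0 - 193.5.255.255) -> DMZ-FW
  193.4.128.0/18 (193.4.128.0 - 193.4.191.255) -> MPLS-PE
More-specific entries that do NOT match:
  193.4.170.80/30 (193.4.170.80 - 193.4.170.83) does not contain 193.4.170.64
  193.4.170.96/29 (193.4.170.96 - 193.4.170.103) does not contain 193.4.170.64
  193.4.170.80/28 (193.4.170.80 - 193.4.170.95) does not contain 193.4.170.64
  193.4.168.0/23 (193.4.168.0 - 193.4.169.255) does not contain 193.4.170.64
  193.4.160.0/22 (193.4.160.0 - 193.4.163.255) does not contain 193.4.170.64
  209.4.160.0/19 (209.4.160.0 - 209.4.191.255) does not contain 193.4.170.64
Longest matching prefix is /18 -> next hop MPLS-PE.

MPLS-PE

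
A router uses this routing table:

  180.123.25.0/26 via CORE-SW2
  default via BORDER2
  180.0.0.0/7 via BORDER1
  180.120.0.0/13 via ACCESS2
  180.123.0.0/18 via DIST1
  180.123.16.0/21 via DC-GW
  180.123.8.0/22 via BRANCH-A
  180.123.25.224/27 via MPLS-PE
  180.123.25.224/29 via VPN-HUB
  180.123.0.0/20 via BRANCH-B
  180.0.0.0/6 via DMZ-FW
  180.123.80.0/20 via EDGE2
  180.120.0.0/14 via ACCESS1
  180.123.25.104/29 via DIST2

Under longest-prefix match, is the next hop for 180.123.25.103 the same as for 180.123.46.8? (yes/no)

yes

180.123.25.103: longest match 180.123.0.0/18 -> DIST1
180.123.46.8: longest match 180.123.0.0/18 -> DIST1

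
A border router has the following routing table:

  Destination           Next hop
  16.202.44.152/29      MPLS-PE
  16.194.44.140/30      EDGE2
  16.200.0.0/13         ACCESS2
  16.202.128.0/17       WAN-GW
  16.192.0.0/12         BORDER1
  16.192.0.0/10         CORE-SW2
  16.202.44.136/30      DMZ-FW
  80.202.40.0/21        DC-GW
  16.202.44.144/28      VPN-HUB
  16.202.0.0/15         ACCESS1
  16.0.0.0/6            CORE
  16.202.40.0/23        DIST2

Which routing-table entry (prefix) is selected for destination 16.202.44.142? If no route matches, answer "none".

16.202.0.0/15

Entries matching 16.202.44.142:
  16.0.0.0/6 (16.0.0.0 - 19.255.255.255)
  16.192.0.0/10 (16.192.0.0 - 16.255.255.255)
  16.192.0.0/12 (16.192.0.0 - 16.207.255.255)
  16.200.0.0/13 (16.200.0.0 - 16.207.255.255)
  16.202.0.0/15 (16.202.0.0 - 16.203.255.255)
Most specific is 16.202.0.0/15.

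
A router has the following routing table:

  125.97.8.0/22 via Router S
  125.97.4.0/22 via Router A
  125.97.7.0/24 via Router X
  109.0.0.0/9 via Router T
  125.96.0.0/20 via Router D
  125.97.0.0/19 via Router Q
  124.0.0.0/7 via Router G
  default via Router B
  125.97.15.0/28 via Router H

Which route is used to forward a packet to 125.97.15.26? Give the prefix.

125.97.0.0/19

Entries matching 125.97.15.26:
  0.0.0.0/0 (default, matches everything)
  124.0.0.0/7 (124.0.0.0 - 125.255.255.255)
  125.97.0.0/19 (125.97.0.0 - 125.97.31.255)
Most specific is 125.97.0.0/19.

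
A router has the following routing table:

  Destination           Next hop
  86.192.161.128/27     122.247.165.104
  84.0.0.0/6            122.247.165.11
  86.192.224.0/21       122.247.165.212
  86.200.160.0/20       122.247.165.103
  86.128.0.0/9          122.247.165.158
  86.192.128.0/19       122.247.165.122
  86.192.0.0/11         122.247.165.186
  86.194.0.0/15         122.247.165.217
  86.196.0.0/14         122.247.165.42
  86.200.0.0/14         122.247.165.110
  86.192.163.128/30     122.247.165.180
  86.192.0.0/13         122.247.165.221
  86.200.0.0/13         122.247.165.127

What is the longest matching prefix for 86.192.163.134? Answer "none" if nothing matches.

Entries matching 86.192.163.134:
  84.0.0.0/6 (84.0.0.0 - 87.255.255.255)
  86.128.0.0/9 (86.128.0.0 - 86.255.255.255)
  86.192.0.0/11 (86.192.0.0 - 86.223.255.255)
  86.192.0.0/13 (86.192.0.0 - 86.199.255.255)
Most specific is 86.192.0.0/13.

86.192.0.0/13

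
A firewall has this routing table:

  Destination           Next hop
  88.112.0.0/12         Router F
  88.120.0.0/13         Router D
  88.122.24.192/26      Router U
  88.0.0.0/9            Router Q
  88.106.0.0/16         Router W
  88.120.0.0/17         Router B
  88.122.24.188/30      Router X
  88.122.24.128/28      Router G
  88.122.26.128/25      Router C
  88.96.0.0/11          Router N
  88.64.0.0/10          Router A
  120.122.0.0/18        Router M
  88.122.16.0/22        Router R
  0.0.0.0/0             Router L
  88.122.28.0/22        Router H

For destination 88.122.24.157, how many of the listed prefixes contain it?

Prefixes containing 88.122.24.157:
  0.0.0.0/0 (default, matches everything)
  88.0.0.0/9 (88.0.0.0 - 88.127.255.255)
  88.64.0.0/10 (88.64.0.0 - 88.127.255.255)
  88.96.0.0/11 (88.96.0.0 - 88.127.255.255)
  88.112.0.0/12 (88.112.0.0 - 88.127.255.255)
  88.120.0.0/13 (88.120.0.0 - 88.127.255.255)
Total matching entries: 6.

6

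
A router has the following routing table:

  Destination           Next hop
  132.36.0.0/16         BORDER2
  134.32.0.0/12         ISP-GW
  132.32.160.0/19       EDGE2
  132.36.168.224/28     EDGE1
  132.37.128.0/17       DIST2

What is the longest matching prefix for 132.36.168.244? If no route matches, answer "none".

Entries matching 132.36.168.244:
  132.36.0.0/16 (132.36.0.0 - 132.36.255.255)
Most specific is 132.36.0.0/16.

132.36.0.0/16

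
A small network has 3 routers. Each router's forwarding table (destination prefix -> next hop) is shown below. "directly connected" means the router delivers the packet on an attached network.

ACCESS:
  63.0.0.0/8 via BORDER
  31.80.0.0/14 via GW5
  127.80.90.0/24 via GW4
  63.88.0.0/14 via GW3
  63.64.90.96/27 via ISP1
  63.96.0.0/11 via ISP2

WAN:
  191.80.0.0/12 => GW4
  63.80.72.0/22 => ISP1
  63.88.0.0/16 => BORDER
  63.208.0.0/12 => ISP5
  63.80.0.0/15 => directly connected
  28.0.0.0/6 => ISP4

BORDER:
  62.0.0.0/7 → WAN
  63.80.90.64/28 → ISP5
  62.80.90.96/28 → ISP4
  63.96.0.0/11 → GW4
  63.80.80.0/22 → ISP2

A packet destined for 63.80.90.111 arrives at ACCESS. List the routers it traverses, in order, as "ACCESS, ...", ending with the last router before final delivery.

At ACCESS: longest match for 63.80.90.111 is 63.0.0.0/8 -> BORDER
At BORDER: longest match for 63.80.90.111 is 62.0.0.0/7 -> WAN
At WAN: longest match for 63.80.90.111 is 63.80.0.0/15 -> directly connected

ACCESS, BORDER, WAN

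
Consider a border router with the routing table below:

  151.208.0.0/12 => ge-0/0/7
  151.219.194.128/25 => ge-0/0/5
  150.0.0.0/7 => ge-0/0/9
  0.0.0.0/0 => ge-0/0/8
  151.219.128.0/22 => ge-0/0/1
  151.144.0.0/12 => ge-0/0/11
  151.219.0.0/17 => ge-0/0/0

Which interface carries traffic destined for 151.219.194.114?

Routes whose prefix contains 151.219.194.114:
  0.0.0.0/0 (default, matches everything) -> ge-0/0/8
  150.0.0.0/7 (150.0.0.0 - 151.255.255.255) -> ge-0/0/9
  151.208.0.0/12 (151.208.0.0 - 151.223.255.255) -> ge-0/0/7
More-specific entries that do NOT match:
  151.219.194.128/25 (151.219.194.128 - 151.219.194.255) does not contain 151.219.194.114
  151.219.128.0/22 (151.219.128.0 - 151.219.131.255) does not contain 151.219.194.114
  151.219.0.0/17 (151.219.0.0 - 151.219.127.255) does not contain 151.219.194.114
Longest matching prefix is /12 -> interface ge-0/0/7.

ge-0/0/7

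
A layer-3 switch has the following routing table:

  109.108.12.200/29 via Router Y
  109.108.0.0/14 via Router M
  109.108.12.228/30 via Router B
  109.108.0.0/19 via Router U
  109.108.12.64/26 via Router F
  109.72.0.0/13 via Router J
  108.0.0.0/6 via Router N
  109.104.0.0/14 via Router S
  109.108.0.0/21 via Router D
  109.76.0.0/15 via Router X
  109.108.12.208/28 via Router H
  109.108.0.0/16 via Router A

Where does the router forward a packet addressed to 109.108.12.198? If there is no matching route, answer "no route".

Routes whose prefix contains 109.108.12.198:
  108.0.0.0/6 (108.0.0.0 - 111.255.255.255) -> Router N
  109.108.0.0/14 (109.108.0.0 - 109.111.255.255) -> Router M
  109.108.0.0/16 (109.108.0.0 - 109.108.255.255) -> Router A
  109.108.0.0/19 (109.108.0.0 - 109.108.31.255) -> Router U
More-specific entries that do NOT match:
  109.108.12.228/30 (109.108.12.228 - 109.108.12.231) does not contain 109.108.12.198
  109.108.12.200/29 (109.108.12.200 - 109.108.12.207) does not contain 109.108.12.198
  109.108.12.208/28 (109.108.12.208 - 109.108.12.223) does not contain 109.108.12.198
  109.108.12.64/26 (109.108.12.64 - 109.108.12.127) does not contain 109.108.12.198
  109.108.0.0/21 (109.108.0.0 - 109.108.7.255) does not contain 109.108.12.198
Longest matching prefix is /19 -> next hop Router U.

Router U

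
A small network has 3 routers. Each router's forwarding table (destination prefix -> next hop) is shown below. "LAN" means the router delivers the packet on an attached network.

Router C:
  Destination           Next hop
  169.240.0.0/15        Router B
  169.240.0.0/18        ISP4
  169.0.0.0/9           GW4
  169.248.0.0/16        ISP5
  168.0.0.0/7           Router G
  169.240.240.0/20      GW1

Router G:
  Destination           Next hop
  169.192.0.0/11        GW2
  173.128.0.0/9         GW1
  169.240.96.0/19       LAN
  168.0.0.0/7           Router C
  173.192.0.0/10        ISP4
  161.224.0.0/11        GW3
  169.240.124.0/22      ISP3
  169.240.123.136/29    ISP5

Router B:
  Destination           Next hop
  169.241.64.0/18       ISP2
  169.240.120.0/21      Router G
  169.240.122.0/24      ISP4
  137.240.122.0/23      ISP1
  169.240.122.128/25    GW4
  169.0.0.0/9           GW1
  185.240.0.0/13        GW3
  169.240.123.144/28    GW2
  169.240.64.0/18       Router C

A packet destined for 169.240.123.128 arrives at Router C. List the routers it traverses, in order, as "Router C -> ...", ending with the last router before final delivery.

Router C -> Router B -> Router G

At Router C: longest match for 169.240.123.128 is 169.240.0.0/15 -> Router B
At Router B: longest match for 169.240.123.128 is 169.240.120.0/21 -> Router G
At Router G: longest match for 169.240.123.128 is 169.240.96.0/19 -> LAN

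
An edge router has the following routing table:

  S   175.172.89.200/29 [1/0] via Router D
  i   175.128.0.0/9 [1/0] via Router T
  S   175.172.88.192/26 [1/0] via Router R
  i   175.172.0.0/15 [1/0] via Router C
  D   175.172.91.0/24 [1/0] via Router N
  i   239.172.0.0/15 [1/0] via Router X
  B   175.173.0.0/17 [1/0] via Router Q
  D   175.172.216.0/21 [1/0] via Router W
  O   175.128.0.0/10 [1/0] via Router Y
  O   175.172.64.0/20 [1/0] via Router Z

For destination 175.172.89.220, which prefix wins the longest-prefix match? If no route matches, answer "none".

175.172.0.0/15

Entries matching 175.172.89.220:
  175.128.0.0/9 (175.128.0.0 - 175.255.255.255)
  175.128.0.0/10 (175.128.0.0 - 175.191.255.255)
  175.172.0.0/15 (175.172.0.0 - 175.173.255.255)
Most specific is 175.172.0.0/15.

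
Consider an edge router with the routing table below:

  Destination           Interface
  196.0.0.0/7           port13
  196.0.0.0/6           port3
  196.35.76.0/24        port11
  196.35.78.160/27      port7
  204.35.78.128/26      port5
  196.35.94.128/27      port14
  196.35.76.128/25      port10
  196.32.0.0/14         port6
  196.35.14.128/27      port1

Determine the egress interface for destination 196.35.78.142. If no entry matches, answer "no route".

Routes whose prefix contains 196.35.78.142:
  196.0.0.0/6 (196.0.0.0 - 199.255.255.255) -> port3
  196.0.0.0/7 (196.0.0.0 - 197.255.255.255) -> port13
  196.32.0.0/14 (196.32.0.0 - 196.35.255.255) -> port6
More-specific entries that do NOT match:
  196.35.78.160/27 (196.35.78.160 - 196.35.78.191) does not contain 196.35.78.142
  196.35.94.128/27 (196.35.94.128 - 196.35.94.159) does not contain 196.35.78.142
  196.35.14.128/27 (196.35.14.128 - 196.35.14.159) does not contain 196.35.78.142
  204.35.78.128/26 (204.35.78.128 - 204.35.78.191) does not contain 196.35.78.142
  196.35.76.128/25 (196.35.76.128 - 196.35.76.255) does not contain 196.35.78.142
  196.35.76.0/24 (196.35.76.0 - 196.35.76.255) does not contain 196.35.78.142
Longest matching prefix is /14 -> interface port6.

port6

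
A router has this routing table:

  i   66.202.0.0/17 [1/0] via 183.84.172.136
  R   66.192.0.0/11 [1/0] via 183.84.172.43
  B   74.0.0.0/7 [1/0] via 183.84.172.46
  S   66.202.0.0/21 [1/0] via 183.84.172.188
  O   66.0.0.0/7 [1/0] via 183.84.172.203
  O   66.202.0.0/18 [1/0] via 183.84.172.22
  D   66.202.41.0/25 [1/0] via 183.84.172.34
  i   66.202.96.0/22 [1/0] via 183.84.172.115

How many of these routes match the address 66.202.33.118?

4

Prefixes containing 66.202.33.118:
  66.0.0.0/7 (66.0.0.0 - 67.255.255.255)
  66.192.0.0/11 (66.192.0.0 - 66.223.255.255)
  66.202.0.0/17 (66.202.0.0 - 66.202.127.255)
  66.202.0.0/18 (66.202.0.0 - 66.202.63.255)
Total matching entries: 4.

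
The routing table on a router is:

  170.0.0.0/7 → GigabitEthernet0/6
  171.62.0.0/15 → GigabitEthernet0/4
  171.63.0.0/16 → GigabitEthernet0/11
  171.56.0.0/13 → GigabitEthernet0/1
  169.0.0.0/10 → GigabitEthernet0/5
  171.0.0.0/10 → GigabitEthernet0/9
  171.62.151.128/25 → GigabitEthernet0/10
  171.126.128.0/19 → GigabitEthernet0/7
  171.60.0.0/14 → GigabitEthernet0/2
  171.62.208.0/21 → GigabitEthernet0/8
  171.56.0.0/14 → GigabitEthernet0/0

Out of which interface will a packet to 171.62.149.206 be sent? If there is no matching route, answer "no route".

GigabitEthernet0/4

Routes whose prefix contains 171.62.149.206:
  170.0.0.0/7 (170.0.0.0 - 171.255.255.255) -> GigabitEthernet0/6
  171.0.0.0/10 (171.0.0.0 - 171.63.255.255) -> GigabitEthernet0/9
  171.56.0.0/13 (171.56.0.0 - 171.63.255.255) -> GigabitEthernet0/1
  171.60.0.0/14 (171.60.0.0 - 171.63.255.255) -> GigabitEthernet0/2
  171.62.0.0/15 (171.62.0.0 - 171.63.255.255) -> GigabitEthernet0/4
More-specific entries that do NOT match:
  171.62.151.128/25 (171.62.151.128 - 171.62.151.255) does not contain 171.62.149.206
  171.62.208.0/21 (171.62.208.0 - 171.62.215.255) does not contain 171.62.149.206
  171.126.128.0/19 (171.126.128.0 - 171.126.159.255) does not contain 171.62.149.206
  171.63.0.0/16 (171.63.0.0 - 171.63.255.255) does not contain 171.62.149.206
Longest matching prefix is /15 -> interface GigabitEthernet0/4.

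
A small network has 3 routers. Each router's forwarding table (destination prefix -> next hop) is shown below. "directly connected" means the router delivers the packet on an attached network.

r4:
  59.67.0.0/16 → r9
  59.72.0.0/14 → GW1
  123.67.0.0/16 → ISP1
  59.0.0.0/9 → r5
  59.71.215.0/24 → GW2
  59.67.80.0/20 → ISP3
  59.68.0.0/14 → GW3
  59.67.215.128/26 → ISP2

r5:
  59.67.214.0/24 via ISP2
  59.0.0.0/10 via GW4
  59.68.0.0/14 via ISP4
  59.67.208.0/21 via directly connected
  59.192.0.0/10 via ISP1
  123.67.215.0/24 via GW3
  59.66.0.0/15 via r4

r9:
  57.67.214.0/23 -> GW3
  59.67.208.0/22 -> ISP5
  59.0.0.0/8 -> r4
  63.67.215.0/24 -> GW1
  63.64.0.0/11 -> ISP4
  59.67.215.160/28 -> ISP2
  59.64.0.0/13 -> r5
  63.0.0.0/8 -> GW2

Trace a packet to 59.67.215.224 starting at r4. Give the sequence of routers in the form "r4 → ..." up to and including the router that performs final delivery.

r4 → r9 → r5

At r4: longest match for 59.67.215.224 is 59.67.0.0/16 -> r9
At r9: longest match for 59.67.215.224 is 59.64.0.0/13 -> r5
At r5: longest match for 59.67.215.224 is 59.67.208.0/21 -> directly connected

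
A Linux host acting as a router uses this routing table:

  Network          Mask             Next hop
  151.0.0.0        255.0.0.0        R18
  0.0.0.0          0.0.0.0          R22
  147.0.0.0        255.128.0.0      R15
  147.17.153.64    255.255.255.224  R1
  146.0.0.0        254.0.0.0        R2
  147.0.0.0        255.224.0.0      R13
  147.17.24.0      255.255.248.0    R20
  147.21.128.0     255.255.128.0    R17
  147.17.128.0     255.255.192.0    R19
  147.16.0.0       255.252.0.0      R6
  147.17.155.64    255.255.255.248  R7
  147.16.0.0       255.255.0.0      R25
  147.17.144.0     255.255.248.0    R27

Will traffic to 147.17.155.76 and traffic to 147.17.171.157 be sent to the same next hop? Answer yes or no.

yes

147.17.155.76: longest match 147.17.128.0/18 -> R19
147.17.171.157: longest match 147.17.128.0/18 -> R19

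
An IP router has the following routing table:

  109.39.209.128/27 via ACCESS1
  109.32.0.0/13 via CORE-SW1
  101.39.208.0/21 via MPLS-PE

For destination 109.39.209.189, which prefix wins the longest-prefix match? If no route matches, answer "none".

109.32.0.0/13

Entries matching 109.39.209.189:
  109.32.0.0/13 (109.32.0.0 - 109.39.255.255)
Most specific is 109.32.0.0/13.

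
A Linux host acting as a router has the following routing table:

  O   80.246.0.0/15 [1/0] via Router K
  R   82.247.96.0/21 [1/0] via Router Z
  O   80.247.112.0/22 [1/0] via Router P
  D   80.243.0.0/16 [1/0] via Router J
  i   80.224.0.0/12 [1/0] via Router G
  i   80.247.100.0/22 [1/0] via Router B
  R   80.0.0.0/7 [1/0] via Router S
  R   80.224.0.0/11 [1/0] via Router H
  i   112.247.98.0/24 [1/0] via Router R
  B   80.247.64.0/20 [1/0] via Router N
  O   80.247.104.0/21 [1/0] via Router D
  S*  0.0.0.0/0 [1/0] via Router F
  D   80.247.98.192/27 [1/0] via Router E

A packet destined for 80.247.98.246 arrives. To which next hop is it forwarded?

Routes whose prefix contains 80.247.98.246:
  0.0.0.0/0 (default, matches everything) -> Router F
  80.0.0.0/7 (80.0.0.0 - 81.255.255.255) -> Router S
  80.224.0.0/11 (80.224.0.0 - 80.255.255.255) -> Router H
  80.246.0.0/15 (80.246.0.0 - 80.247.255.255) -> Router K
More-specific entries that do NOT match:
  80.247.98.192/27 (80.247.98.192 - 80.247.98.223) does not contain 80.247.98.246
  112.247.98.0/24 (112.247.98.0 - 112.247.98.255) does not contain 80.247.98.246
  80.247.112.0/22 (80.247.112.0 - 80.247.115.255) does not contain 80.247.98.246
  80.247.100.0/22 (80.247.100.0 - 80.247.103.255) does not contain 80.247.98.246
  82.247.96.0/21 (82.247.96.0 - 82.247.103.255) does not contain 80.247.98.246
  80.247.104.0/21 (80.247.104.0 - 80.247.111.255) does not contain 80.247.98.246
  80.247.64.0/20 (80.247.64.0 - 80.247.79.255) does not contain 80.247.98.246
  80.243.0.0/16 (80.243.0.0 - 80.243.255.255) does not contain 80.247.98.246
Longest matching prefix is /15 -> next hop Router K.

Router K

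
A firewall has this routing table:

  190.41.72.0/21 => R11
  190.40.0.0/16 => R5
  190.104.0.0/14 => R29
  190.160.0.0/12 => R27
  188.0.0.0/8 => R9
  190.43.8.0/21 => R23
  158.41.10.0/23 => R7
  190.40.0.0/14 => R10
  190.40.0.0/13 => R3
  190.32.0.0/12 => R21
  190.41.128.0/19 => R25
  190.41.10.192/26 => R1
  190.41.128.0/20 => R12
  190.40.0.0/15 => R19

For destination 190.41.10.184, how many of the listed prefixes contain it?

Prefixes containing 190.41.10.184:
  190.32.0.0/12 (190.32.0.0 - 190.47.255.255)
  190.40.0.0/13 (190.40.0.0 - 190.47.255.255)
  190.40.0.0/14 (190.40.0.0 - 190.43.255.255)
  190.40.0.0/15 (190.40.0.0 - 190.41.255.255)
Total matching entries: 4.

4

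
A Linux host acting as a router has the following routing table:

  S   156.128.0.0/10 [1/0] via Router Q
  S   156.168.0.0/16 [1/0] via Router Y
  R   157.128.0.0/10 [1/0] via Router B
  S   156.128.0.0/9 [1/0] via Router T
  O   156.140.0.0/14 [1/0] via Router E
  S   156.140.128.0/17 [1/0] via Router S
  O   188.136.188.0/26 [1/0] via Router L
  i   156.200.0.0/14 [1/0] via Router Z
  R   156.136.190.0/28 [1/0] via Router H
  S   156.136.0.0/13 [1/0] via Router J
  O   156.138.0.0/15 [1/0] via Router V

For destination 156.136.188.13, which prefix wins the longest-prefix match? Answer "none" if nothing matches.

Entries matching 156.136.188.13:
  156.128.0.0/9 (156.128.0.0 - 156.255.255.255)
  156.128.0.0/10 (156.128.0.0 - 156.191.255.255)
  156.136.0.0/13 (156.136.0.0 - 156.143.255.255)
Most specific is 156.136.0.0/13.

156.136.0.0/13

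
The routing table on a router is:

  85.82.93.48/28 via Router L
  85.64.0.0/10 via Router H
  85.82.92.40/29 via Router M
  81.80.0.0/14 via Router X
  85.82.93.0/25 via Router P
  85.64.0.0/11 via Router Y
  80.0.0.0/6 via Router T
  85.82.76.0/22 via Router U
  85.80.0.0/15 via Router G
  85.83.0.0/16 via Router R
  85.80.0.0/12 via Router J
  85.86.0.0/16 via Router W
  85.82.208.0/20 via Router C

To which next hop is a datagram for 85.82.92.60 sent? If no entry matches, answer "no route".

Router J

Routes whose prefix contains 85.82.92.60:
  85.64.0.0/10 (85.64.0.0 - 85.127.255.255) -> Router H
  85.64.0.0/11 (85.64.0.0 - 85.95.255.255) -> Router Y
  85.80.0.0/12 (85.80.0.0 - 85.95.255.255) -> Router J
More-specific entries that do NOT match:
  85.82.92.40/29 (85.82.92.40 - 85.82.92.47) does not contain 85.82.92.60
  85.82.93.48/28 (85.82.93.48 - 85.82.93.63) does not contain 85.82.92.60
  85.82.93.0/25 (85.82.93.0 - 85.82.93.127) does not contain 85.82.92.60
  85.82.76.0/22 (85.82.76.0 - 85.82.79.255) does not contain 85.82.92.60
  85.82.208.0/20 (85.82.208.0 - 85.82.223.255) does not contain 85.82.92.60
  85.83.0.0/16 (85.83.0.0 - 85.83.255.255) does not contain 85.82.92.60
  85.86.0.0/16 (85.86.0.0 - 85.86.255.255) does not contain 85.82.92.60
  85.80.0.0/15 (85.80.0.0 - 85.81.255.255) does not contain 85.82.92.60
  81.80.0.0/14 (81.80.0.0 - 81.83.255.255) does not contain 85.82.92.60
Longest matching prefix is /12 -> next hop Router J.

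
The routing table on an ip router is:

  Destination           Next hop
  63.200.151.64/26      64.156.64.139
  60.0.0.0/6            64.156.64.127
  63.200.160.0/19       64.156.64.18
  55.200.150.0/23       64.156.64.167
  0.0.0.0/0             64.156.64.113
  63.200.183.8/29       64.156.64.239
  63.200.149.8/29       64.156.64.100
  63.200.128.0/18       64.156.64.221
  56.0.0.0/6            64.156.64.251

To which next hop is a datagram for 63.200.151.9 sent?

Routes whose prefix contains 63.200.151.9:
  0.0.0.0/0 (default, matches everything) -> 64.156.64.113
  60.0.0.0/6 (60.0.0.0 - 63.255.255.255) -> 64.156.64.127
  63.200.128.0/18 (63.200.128.0 - 63.200.191.255) -> 64.156.64.221
More-specific entries that do NOT match:
  63.200.183.8/29 (63.200.183.8 - 63.200.183.15) does not contain 63.200.151.9
  63.200.149.8/29 (63.200.149.8 - 63.200.149.15) does not contain 63.200.151.9
  63.200.151.64/26 (63.200.151.64 - 63.200.151.127) does not contain 63.200.151.9
  55.200.150.0/23 (55.200.150.0 - 55.200.151.255) does not contain 63.200.151.9
  63.200.160.0/19 (63.200.160.0 - 63.200.191.255) does not contain 63.200.151.9
Longest matching prefix is /18 -> next hop 64.156.64.221.

64.156.64.221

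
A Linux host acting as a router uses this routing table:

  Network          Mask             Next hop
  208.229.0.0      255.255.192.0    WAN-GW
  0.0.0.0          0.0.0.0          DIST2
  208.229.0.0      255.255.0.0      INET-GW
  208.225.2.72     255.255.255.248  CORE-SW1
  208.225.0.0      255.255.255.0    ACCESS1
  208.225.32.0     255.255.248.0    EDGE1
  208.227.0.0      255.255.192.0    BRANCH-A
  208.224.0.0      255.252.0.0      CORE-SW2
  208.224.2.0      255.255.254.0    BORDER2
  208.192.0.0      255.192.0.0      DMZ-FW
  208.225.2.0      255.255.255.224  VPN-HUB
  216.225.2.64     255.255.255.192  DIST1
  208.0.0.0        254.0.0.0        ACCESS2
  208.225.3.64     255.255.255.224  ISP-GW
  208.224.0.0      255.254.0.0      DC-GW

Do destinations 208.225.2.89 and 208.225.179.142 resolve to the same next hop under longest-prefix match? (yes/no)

yes

208.225.2.89: longest match 208.224.0.0/15 -> DC-GW
208.225.179.142: longest match 208.224.0.0/15 -> DC-GW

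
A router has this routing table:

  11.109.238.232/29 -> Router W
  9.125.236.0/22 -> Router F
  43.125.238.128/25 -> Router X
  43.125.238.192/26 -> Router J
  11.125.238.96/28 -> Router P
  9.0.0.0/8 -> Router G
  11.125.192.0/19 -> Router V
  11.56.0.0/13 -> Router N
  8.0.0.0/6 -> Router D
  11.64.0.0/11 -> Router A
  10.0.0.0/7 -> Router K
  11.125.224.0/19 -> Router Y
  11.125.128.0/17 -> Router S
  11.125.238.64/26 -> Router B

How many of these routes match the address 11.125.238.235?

4

Prefixes containing 11.125.238.235:
  8.0.0.0/6 (8.0.0.0 - 11.255.255.255)
  10.0.0.0/7 (10.0.0.0 - 11.255.255.255)
  11.125.128.0/17 (11.125.128.0 - 11.125.255.255)
  11.125.224.0/19 (11.125.224.0 - 11.125.255.255)
Total matching entries: 4.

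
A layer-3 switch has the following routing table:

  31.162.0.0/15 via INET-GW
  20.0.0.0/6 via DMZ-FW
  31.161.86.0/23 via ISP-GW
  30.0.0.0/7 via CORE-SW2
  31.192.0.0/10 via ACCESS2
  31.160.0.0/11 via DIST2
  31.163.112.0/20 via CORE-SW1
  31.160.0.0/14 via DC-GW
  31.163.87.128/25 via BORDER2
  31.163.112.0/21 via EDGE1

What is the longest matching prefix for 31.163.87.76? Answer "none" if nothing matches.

Entries matching 31.163.87.76:
  30.0.0.0/7 (30.0.0.0 - 31.255.255.255)
  31.160.0.0/11 (31.160.0.0 - 31.191.255.255)
  31.160.0.0/14 (31.160.0.0 - 31.163.255.255)
  31.162.0.0/15 (31.162.0.0 - 31.163.255.255)
Most specific is 31.162.0.0/15.

31.162.0.0/15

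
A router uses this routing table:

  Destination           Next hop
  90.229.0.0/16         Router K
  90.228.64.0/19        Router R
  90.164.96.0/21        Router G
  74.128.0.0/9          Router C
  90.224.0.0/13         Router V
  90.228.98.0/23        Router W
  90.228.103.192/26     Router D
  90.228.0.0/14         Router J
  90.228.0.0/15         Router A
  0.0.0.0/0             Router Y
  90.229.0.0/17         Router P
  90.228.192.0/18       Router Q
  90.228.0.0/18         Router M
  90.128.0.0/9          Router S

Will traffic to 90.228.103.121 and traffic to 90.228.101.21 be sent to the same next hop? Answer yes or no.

yes

90.228.103.121: longest match 90.228.0.0/15 -> Router A
90.228.101.21: longest match 90.228.0.0/15 -> Router A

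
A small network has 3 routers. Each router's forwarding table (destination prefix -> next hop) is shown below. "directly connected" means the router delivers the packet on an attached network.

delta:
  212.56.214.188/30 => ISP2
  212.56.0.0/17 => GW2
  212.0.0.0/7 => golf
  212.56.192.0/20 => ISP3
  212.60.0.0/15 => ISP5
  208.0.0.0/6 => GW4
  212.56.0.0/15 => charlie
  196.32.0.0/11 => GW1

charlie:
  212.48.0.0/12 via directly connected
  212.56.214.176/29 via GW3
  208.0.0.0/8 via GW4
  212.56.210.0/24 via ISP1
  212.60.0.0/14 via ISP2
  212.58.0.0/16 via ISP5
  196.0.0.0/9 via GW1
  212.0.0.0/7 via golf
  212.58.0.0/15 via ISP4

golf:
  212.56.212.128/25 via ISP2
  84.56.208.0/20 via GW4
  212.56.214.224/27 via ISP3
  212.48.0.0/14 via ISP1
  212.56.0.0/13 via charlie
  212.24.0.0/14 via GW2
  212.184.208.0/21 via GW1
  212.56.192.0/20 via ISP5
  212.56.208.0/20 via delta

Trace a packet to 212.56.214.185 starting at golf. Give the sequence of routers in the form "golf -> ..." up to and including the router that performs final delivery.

golf -> delta -> charlie

At golf: longest match for 212.56.214.185 is 212.56.208.0/20 -> delta
At delta: longest match for 212.56.214.185 is 212.56.0.0/15 -> charlie
At charlie: longest match for 212.56.214.185 is 212.48.0.0/12 -> directly connected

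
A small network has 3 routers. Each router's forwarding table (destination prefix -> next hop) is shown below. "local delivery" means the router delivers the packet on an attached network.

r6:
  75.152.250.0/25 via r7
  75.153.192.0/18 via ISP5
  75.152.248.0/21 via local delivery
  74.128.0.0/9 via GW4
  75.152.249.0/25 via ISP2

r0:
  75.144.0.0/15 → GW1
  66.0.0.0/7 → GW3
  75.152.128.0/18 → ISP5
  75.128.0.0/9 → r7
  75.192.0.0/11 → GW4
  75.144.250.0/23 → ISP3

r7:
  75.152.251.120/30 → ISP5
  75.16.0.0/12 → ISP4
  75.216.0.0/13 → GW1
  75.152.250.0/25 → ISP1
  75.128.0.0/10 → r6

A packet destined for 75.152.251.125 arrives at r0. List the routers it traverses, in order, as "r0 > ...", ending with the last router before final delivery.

At r0: longest match for 75.152.251.125 is 75.128.0.0/9 -> r7
At r7: longest match for 75.152.251.125 is 75.128.0.0/10 -> r6
At r6: longest match for 75.152.251.125 is 75.152.248.0/21 -> local delivery

r0 > r7 > r6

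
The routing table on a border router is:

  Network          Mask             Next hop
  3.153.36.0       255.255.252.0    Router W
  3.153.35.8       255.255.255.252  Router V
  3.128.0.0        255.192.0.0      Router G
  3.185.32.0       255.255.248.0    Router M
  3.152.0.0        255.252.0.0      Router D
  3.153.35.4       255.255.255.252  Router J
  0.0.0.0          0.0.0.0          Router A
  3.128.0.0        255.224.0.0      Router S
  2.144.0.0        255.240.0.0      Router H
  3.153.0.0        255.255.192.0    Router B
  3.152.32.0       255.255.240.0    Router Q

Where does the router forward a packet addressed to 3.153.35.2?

Routes whose prefix contains 3.153.35.2:
  0.0.0.0/0 (default, matches everything) -> Router A
  3.128.0.0/10 (3.128.0.0 - 3.191.255.255) -> Router G
  3.128.0.0/11 (3.128.0.0 - 3.159.255.255) -> Router S
  3.152.0.0/14 (3.152.0.0 - 3.155.255.255) -> Router D
  3.153.0.0/18 (3.153.0.0 - 3.153.63.255) -> Router B
More-specific entries that do NOT match:
  3.153.35.8/30 (3.153.35.8 - 3.153.35.11) does not contain 3.153.35.2
  3.153.35.4/30 (3.153.35.4 - 3.153.35.7) does not contain 3.153.35.2
  3.153.36.0/22 (3.153.36.0 - 3.153.39.255) does not contain 3.153.35.2
  3.185.32.0/21 (3.185.32.0 - 3.185.39.255) does not contain 3.153.35.2
  3.152.32.0/20 (3.152.32.0 - 3.152.47.255) does not contain 3.153.35.2
Longest matching prefix is /18 -> next hop Router B.

Router B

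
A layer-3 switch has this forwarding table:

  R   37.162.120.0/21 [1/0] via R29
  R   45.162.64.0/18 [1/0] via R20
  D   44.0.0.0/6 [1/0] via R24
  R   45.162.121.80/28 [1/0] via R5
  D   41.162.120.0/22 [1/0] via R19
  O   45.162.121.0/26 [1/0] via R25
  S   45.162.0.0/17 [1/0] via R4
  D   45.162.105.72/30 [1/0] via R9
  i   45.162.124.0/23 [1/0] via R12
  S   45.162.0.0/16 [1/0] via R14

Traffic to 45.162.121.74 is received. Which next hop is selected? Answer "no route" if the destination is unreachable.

R20

Routes whose prefix contains 45.162.121.74:
  44.0.0.0/6 (44.0.0.0 - 47.255.255.255) -> R24
  45.162.0.0/16 (45.162.0.0 - 45.162.255.255) -> R14
  45.162.0.0/17 (45.162.0.0 - 45.162.127.255) -> R4
  45.162.64.0/18 (45.162.64.0 - 45.162.127.255) -> R20
More-specific entries that do NOT match:
  45.162.105.72/30 (45.162.105.72 - 45.162.105.75) does not contain 45.162.121.74
  45.162.121.80/28 (45.162.121.80 - 45.162.121.95) does not contain 45.162.121.74
  45.162.121.0/26 (45.162.121.0 - 45.162.121.63) does not contain 45.162.121.74
  45.162.124.0/23 (45.162.124.0 - 45.162.125.255) does not contain 45.162.121.74
  41.162.120.0/22 (41.162.120.0 - 41.162.123.255) does not contain 45.162.121.74
  37.162.120.0/21 (37.162.120.0 - 37.162.127.255) does not contain 45.162.121.74
Longest matching prefix is /18 -> next hop R20.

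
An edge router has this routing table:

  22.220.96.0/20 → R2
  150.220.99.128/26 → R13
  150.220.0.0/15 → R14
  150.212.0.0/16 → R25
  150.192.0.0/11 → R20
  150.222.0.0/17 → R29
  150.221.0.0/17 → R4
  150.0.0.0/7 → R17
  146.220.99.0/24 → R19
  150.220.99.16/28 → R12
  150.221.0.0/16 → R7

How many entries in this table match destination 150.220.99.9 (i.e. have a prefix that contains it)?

Prefixes containing 150.220.99.9:
  150.0.0.0/7 (150.0.0.0 - 151.255.255.255)
  150.192.0.0/11 (150.192.0.0 - 150.223.255.255)
  150.220.0.0/15 (150.220.0.0 - 150.221.255.255)
Total matching entries: 3.

3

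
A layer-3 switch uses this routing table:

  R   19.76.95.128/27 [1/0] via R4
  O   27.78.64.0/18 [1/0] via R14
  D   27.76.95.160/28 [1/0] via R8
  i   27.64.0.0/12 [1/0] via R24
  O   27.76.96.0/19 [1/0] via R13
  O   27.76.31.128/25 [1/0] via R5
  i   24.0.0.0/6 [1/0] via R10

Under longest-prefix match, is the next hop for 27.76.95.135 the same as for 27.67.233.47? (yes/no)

yes

27.76.95.135: longest match 27.64.0.0/12 -> R24
27.67.233.47: longest match 27.64.0.0/12 -> R24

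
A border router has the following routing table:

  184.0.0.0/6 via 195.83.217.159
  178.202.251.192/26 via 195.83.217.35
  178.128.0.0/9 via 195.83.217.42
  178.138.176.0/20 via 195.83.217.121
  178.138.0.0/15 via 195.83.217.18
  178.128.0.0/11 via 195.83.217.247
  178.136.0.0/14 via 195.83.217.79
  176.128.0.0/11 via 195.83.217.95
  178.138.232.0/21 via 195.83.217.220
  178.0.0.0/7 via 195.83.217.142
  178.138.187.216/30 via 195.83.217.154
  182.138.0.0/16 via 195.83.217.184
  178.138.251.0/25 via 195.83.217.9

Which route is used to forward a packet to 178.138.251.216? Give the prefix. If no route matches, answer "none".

Entries matching 178.138.251.216:
  178.0.0.0/7 (178.0.0.0 - 179.255.255.255)
  178.128.0.0/9 (178.128.0.0 - 178.255.255.255)
  178.128.0.0/11 (178.128.0.0 - 178.159.255.255)
  178.136.0.0/14 (178.136.0.0 - 178.139.255.255)
  178.138.0.0/15 (178.138.0.0 - 178.139.255.255)
Most specific is 178.138.0.0/15.

178.138.0.0/15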